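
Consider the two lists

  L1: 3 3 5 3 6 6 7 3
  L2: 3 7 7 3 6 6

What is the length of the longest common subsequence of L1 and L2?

4

Match 3 (L1 #1, L2 #1); then 3 (L1 #4, L2 #4); then 6 (L1 #5, L2 #5); then 6 (L1 #6, L2 #6) — 4 values in the same relative order in both. dp[8][6] = 4 confirms this is the maximum.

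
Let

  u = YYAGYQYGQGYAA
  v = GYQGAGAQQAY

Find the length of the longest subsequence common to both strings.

Let dp[i][j] be the LCS length of the first i characters of u and the first j characters of v. dp[i][j] = dp[i-1][j-1]+1 when the i-th and j-th characters match, else max(dp[i-1][j], dp[i][j-1]).
    ·  G  Y  Q  G  A  G  A  Q  Q  A  Y
 ·  0  0  0  0  0  0  0  0  0  0  0  0
 Y  0  0  1  1  1  1  1  1  1  1  1  1
 Y  0  0  1  1  1  1  1  1  1  1  1  2
 A  0  0  1  1  1  2  2  2  2  2  2  2
 G  0  1  1  1  2  2  3  3  3  3  3  3
 Y  0  1  2  2  2  2  3  3  3  3  3  4
 Q  0  1  2  3  3  3  3  3  4  4  4  4
 Y  0  1  2  3  3  3  3  3  4  4  4  5
 G  0  1  2  3  4  4  4  4  4  4  4  5
 Q  0  1  2  3  4  4  4  4  5  5  5  5
 G  0  1  2  3  4  4  5  5  5  5  5  5
 Y  0  1  2  3  4  4  5  5  5  5  5  6
 A  0  1  2  3  4  5  5  6  6  6  6  6
 A  0  1  2  3  4  5  5  6  6  6  7  7
dp[13][11] = 7. One LCS (by backtracking along matches): GYQGGAA.

7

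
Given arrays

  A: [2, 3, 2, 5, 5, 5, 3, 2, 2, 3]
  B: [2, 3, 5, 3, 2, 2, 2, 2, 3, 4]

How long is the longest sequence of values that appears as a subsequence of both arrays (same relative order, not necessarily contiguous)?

Let dp[i][j] be the LCS length of the first i values of A and the first j values of B. dp[i][j] = dp[i-1][j-1]+1 when the i-th and j-th values match, else max(dp[i-1][j], dp[i][j-1]).
    ·  2  3  5  3  2  2  2  2  3  4
 ·  0  0  0  0  0  0  0  0  0  0  0
 2  0  1  1  1  1  1  1  1  1  1  1
 3  0  1  2  2  2  2  2  2  2  2  2
 2  0  1  2  2  2  3  3  3  3  3  3
 5  0  1  2  3  3  3  3  3  3  3  3
 5  0  1  2  3  3  3  3  3  3  3  3
 5  0  1  2  3  3  3  3  3  3  3  3
 3  0  1  2  3  4  4  4  4  4  4  4
 2  0  1  2  3  4  5  5  5  5  5  5
 2  0  1  2  3  4  5  6  6  6  6  6
 3  0  1  2  3  4  5  6  6  6  7  7
dp[10][10] = 7. One LCS (by backtracking along matches): 2, 3, 5, 3, 2, 2, 3.

7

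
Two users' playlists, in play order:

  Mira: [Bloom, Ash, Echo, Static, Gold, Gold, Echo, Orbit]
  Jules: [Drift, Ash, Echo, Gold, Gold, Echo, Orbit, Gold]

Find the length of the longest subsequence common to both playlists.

One common subsequence of length 6: Ash (Mira #2, Jules #2), Echo (Mira #3, Jules #3), Gold (Mira #5, Jules #4), Gold (Mira #6, Jules #5), Echo (Mira #7, Jules #6), Orbit (Mira #8, Jules #7). dp[8][8] = 6 confirms this is the maximum.

6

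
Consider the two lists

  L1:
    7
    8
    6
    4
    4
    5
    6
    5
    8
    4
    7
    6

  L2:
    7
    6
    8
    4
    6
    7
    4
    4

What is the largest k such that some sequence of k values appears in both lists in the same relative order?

Let dp[i][j] be the LCS length of the first i values of L1 and the first j values of L2. dp[i][j] = dp[i-1][j-1]+1 when the i-th and j-th values match, else max(dp[i-1][j], dp[i][j-1]).
    ·  7  6  8  4  6  7  4  4
 ·  0  0  0  0  0  0  0  0  0
 7  0  1  1  1  1  1  1  1  1
 8  0  1  1  2  2  2  2  2  2
 6  0  1  2  2  2  3  3  3  3
 4  0  1  2  2  3  3  3  4  4
 4  0  1  2  2  3  3  3  4  5
 5  0  1  2  2  3  3  3  4  5
 6  0  1  2  2  3  4  4  4  5
 5  0  1  2  2  3  4  4  4  5
 8  0  1  2  3  3  4  4  4  5
 4  0  1  2  3  4  4  4  5  5
 7  0  1  2  3  4  4  5  5  5
 6  0  1  2  3  4  5  5  5  5
dp[12][8] = 5. One LCS (by backtracking along matches): 7, 8, 6, 4, 4.

5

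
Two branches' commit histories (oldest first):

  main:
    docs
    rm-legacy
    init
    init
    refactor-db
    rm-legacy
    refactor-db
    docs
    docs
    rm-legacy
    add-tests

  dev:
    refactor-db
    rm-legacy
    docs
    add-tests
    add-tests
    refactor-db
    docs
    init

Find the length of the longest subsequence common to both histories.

One common subsequence of length 4: refactor-db (main #5, dev #1), rm-legacy (main #6, dev #2), refactor-db (main #7, dev #6), docs (main #8, dev #7). The LCS DP gives dp[11][8] = 4, so this is optimal.

4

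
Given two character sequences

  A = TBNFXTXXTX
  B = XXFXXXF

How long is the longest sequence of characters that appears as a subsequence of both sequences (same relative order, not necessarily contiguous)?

4

Let dp[i][j] be the LCS length of the first i characters of A and the first j characters of B. dp[i][j] = dp[i-1][j-1]+1 when the i-th and j-th characters match, else max(dp[i-1][j], dp[i][j-1]).
    ·  X  X  F  X  X  X  F
 ·  0  0  0  0  0  0  0  0
 T  0  0  0  0  0  0  0  0
 B  0  0  0  0  0  0  0  0
 N  0  0  0  0  0  0  0  0
 F  0  0  0  1  1  1  1  1
 X  0  1  1  1  2  2  2  2
 T  0  1  1  1  2  2  2  2
 X  0  1  2  2  2  3  3  3
 X  0  1  2  2  3  3  4  4
 T  0  1  2  2  3  3  4  4
 X  0  1  2  2  3  4  4  4
dp[10][7] = 4. One LCS (by backtracking along matches): FXXX.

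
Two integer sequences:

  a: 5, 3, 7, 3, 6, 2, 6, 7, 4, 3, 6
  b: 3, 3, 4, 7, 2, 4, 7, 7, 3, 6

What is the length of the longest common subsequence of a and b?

6

Let dp[i][j] be the LCS length of the first i values of a and the first j values of b. dp[i][j] = dp[i-1][j-1]+1 when the i-th and j-th values match, else max(dp[i-1][j], dp[i][j-1]).
    ·  3  3  4  7  2  4  7  7  3  6
 ·  0  0  0  0  0  0  0  0  0  0  0
 5  0  0  0  0  0  0  0  0  0  0  0
 3  0  1  1  1  1  1  1  1  1  1  1
 7  0  1  1  1  2  2  2  2  2  2  2
 3  0  1  2  2  2  2  2  2  2  3  3
 6  0  1  2  2  2  2  2  2  2  3  4
 2  0  1  2  2  2  3  3  3  3  3  4
 6  0  1  2  2  2  3  3  3  3  3  4
 7  0  1  2  2  3  3  3  4  4  4  4
 4  0  1  2  3  3  3  4  4  4  4  4
 3  0  1  2  3  3  3  4  4  4  5  5
 6  0  1  2  3  3  3  4  4  4  5  6
dp[11][10] = 6. One LCS (by backtracking along matches): 3, 7, 2, 7, 3, 6.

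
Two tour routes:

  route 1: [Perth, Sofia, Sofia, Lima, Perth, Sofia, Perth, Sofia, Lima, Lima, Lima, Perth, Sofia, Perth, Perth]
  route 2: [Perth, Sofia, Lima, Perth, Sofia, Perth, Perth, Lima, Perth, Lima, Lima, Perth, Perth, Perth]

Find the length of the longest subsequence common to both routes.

One common subsequence of length 12: Perth at route 1[1]=route 2[1] → Sofia at route 1[3]=route 2[2] → Lima at route 1[4]=route 2[3] → Perth at route 1[5]=route 2[4] → Sofia at route 1[6]=route 2[5] → Perth at route 1[7]=route 2[7] → Lima at route 1[9]=route 2[8] → Lima at route 1[10]=route 2[10] → Lima at route 1[11]=route 2[11] → Perth at route 1[12]=route 2[12] → Perth at route 1[14]=route 2[13] → Perth at route 1[15]=route 2[14]. dp[15][14] = 12 confirms this is the maximum.

12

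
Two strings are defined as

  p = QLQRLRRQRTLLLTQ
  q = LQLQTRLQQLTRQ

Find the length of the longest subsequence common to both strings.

Pick Q (p #1, q #2); then L (p #2, q #3); then Q (p #3, q #4); then R (p #4, q #6); then L (p #5, q #7); then Q (p #8, q #9); then L (p #13, q #10); then T (p #14, q #11); then Q (p #15, q #13); all 9 characters appear in both, in order. The LCS DP gives dp[15][13] = 9, so this is optimal.

9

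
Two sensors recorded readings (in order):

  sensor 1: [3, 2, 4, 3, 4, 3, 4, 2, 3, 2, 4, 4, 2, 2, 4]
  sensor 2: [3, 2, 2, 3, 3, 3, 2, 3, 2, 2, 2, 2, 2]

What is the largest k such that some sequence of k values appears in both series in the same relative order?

Match 3 [1,1], then 2 [2,3], then 3 [4,5], then 3 [6,6], then 2 [8,7], then 3 [9,8], then 2 [10,11], then 2 [13,12], then 2 [14,13] — 9 values in the same relative order in both. dp[15][13] = 9 confirms this is the maximum.

9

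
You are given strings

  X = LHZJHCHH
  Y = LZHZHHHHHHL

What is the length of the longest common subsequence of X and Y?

6

Match L [1,1], then H [2,3], then Z [3,4], then H [5,8], then H [7,9], then H [8,10] — 6 characters in the same relative order in both. Since dp[8][11] = 6, nothing longer is possible.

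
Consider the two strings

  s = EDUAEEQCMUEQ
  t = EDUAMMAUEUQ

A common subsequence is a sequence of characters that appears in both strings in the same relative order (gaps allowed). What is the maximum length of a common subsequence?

Let dp[i][j] be the LCS length of the first i characters of s and the first j characters of t. dp[i][j] = dp[i-1][j-1]+1 when the i-th and j-th characters match, else max(dp[i-1][j], dp[i][j-1]).
    ·  E  D  U  A  M  M  A  U  E  U  Q
 ·  0  0  0  0  0  0  0  0  0  0  0  0
 E  0  1  1  1  1  1  1  1  1  1  1  1
 D  0  1  2  2  2  2  2  2  2  2  2  2
 U  0  1  2  3  3  3  3  3  3  3  3  3
 A  0  1  2  3  4  4  4  4  4  4  4  4
 E  0  1  2  3  4  4  4  4  4  5  5  5
 E  0  1  2  3  4  4  4  4  4  5  5  5
 Q  0  1  2  3  4  4  4  4  4  5  5  6
 C  0  1  2  3  4  4  4  4  4  5  5  6
 M  0  1  2  3  4  5  5  5  5  5  5  6
 U  0  1  2  3  4  5  5  5  6  6  6  6
 E  0  1  2  3  4  5  5  5  6  7  7  7
 Q  0  1  2  3  4  5  5  5  6  7  7  8
dp[12][11] = 8. One LCS (by backtracking along matches): EDUAMUEQ.

8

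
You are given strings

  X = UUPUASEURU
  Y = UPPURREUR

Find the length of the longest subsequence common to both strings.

6

Let dp[i][j] be the LCS length of the first i characters of X and the first j characters of Y. dp[i][j] = dp[i-1][j-1]+1 when the i-th and j-th characters match, else max(dp[i-1][j], dp[i][j-1]).
    ·  U  P  P  U  R  R  E  U  R
 ·  0  0  0  0  0  0  0  0  0  0
 U  0  1  1  1  1  1  1  1  1  1
 U  0  1  1  1  2  2  2  2  2  2
 P  0  1  2  2  2  2  2  2  2  2
 U  0  1  2  2  3  3  3  3  3  3
 A  0  1  2  2  3  3  3  3  3  3
 S  0  1  2  2  3  3  3  3  3  3
 E  0  1  2  2  3  3  3  4  4  4
 U  0  1  2  2  3  3  3  4  5  5
 R  0  1  2  2  3  4  4  4  5  6
 U  0  1  2  2  3  4  4  4  5  6
dp[10][9] = 6. One LCS (by backtracking along matches): UPUEUR.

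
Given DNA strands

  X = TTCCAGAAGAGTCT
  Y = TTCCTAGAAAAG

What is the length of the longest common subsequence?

Pick T (X #1, Y #1), T (X #2, Y #2), C (X #3, Y #3), C (X #4, Y #4), A (X #5, Y #6), G (X #6, Y #7), A (X #7, Y #9), A (X #8, Y #10), A (X #10, Y #11), G (X #11, Y #12); all 10 bases appear in both, in order. The LCS DP gives dp[14][12] = 10, so this is optimal.

10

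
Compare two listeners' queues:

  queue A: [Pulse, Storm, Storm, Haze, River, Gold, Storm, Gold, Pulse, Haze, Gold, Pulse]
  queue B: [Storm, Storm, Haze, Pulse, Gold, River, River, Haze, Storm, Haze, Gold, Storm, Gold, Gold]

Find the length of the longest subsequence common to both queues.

8

Taking Storm [2,1] → Storm [3,2] → Haze [4,3] → River [5,7] → Gold [6,11] → Storm [7,12] → Gold [8,13] → Gold [11,14] gives a common subsequence of length 8. The LCS DP gives dp[12][14] = 8, so this is optimal.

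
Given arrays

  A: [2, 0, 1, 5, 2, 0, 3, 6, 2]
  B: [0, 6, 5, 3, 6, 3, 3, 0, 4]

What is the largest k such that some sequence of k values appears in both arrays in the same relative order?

4

Pick 0 at A[2]=B[1] → 5 at A[4]=B[3] → 3 at A[7]=B[4] → 6 at A[8]=B[5]; all 4 values appear in both, in order. The LCS DP gives dp[9][9] = 4, so this is optimal.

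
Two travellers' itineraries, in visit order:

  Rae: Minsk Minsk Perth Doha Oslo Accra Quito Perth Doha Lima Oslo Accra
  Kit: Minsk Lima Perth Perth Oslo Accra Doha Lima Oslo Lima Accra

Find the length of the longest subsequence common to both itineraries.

Match Minsk [1,1], then Perth [3,4], then Oslo [5,5], then Accra [6,6], then Doha [9,7], then Lima [10,8], then Oslo [11,9], then Accra [12,11] — 8 stops in the same relative order in both, and the DP table's final entry dp[12][11] is also 8, so no common subsequence is longer.

8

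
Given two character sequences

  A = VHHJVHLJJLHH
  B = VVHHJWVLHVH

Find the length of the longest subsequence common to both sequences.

Match V [1,2], then H [2,3], then H [3,4], then J [4,5], then V [5,7], then L [10,8], then H [11,9], then H [12,11] — 8 characters in the same relative order in both. Since dp[12][11] = 8, nothing longer is possible.

8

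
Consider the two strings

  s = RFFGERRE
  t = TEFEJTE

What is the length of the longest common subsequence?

Let dp[i][j] be the LCS length of the first i characters of s and the first j characters of t. dp[i][j] = dp[i-1][j-1]+1 when the i-th and j-th characters match, else max(dp[i-1][j], dp[i][j-1]).
    ·  T  E  F  E  J  T  E
 ·  0  0  0  0  0  0  0  0
 R  0  0  0  0  0  0  0  0
 F  0  0  0  1  1  1  1  1
 F  0  0  0  1  1  1  1  1
 G  0  0  0  1  1  1  1  1
 E  0  0  1  1  2  2  2  2
 R  0  0  1  1  2  2  2  2
 R  0  0  1  1  2  2  2  2
 E  0  0  1  1  2  2  2  3
dp[8][7] = 3. One LCS (by backtracking along matches): FEE.

3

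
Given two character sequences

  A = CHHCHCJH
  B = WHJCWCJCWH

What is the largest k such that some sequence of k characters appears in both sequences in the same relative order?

5

Taking H at A[2]=B[2], then C at A[4]=B[4], then C at A[6]=B[6], then J at A[7]=B[7], then H at A[8]=B[10] gives a common subsequence of length 5. The LCS DP gives dp[8][10] = 5, so this is optimal.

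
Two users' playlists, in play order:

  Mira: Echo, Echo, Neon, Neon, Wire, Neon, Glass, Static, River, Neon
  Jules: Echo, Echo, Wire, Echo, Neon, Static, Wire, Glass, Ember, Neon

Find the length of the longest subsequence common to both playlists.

6

Pick Echo at Mira[1]=Jules[2], Echo at Mira[2]=Jules[4], Neon at Mira[3]=Jules[5], Wire at Mira[5]=Jules[7], Glass at Mira[7]=Jules[8], Neon at Mira[10]=Jules[10]; all 6 songs appear in both, in order, and the DP table's final entry dp[10][10] is also 6, so no common subsequence is longer.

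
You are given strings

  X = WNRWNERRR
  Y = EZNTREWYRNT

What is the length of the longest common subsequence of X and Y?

4

Pick N at X[2]=Y[3], R at X[3]=Y[5], W at X[4]=Y[7], N at X[5]=Y[10]; all 4 characters appear in both, in order. Since dp[9][11] = 4, nothing longer is possible.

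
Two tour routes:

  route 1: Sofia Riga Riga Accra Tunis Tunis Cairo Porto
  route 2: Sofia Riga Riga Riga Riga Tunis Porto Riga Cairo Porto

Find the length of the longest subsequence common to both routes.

One common subsequence of length 6: Sofia at route 1[1]=route 2[1], Riga at route 1[2]=route 2[4], Riga at route 1[3]=route 2[5], Tunis at route 1[5]=route 2[6], Cairo at route 1[7]=route 2[9], Porto at route 1[8]=route 2[10]. Since dp[8][10] = 6, nothing longer is possible.

6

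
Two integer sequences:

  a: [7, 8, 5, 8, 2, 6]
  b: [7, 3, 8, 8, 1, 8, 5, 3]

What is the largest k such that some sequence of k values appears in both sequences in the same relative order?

Pick 7 (a #1, b #1); then 8 (a #2, b #6); then 5 (a #3, b #7); all 3 values appear in both, in order. Since dp[6][8] = 3, nothing longer is possible.

3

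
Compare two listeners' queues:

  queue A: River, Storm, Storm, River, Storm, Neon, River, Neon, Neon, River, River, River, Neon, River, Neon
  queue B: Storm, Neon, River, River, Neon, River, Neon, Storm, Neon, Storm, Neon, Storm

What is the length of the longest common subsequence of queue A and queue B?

7

Taking River (queue A #1, queue B #3), then River (queue A #4, queue B #4), then Neon (queue A #6, queue B #5), then River (queue A #7, queue B #6), then Neon (queue A #8, queue B #7), then Neon (queue A #9, queue B #9), then Neon (queue A #13, queue B #11) gives a common subsequence of length 7. Since dp[15][12] = 7, nothing longer is possible.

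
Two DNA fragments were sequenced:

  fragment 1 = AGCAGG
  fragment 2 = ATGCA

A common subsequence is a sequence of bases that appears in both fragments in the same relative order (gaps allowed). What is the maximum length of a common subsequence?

Let dp[i][j] be the LCS length of the first i bases of fragment 1 and the first j bases of fragment 2. dp[i][j] = dp[i-1][j-1]+1 when the i-th and j-th bases match, else max(dp[i-1][j], dp[i][j-1]).
    ·  A  T  G  C  A
 ·  0  0  0  0  0  0
 A  0  1  1  1  1  1
 G  0  1  1  2  2  2
 C  0  1  1  2  3  3
 A  0  1  1  2  3  4
 G  0  1  1  2  3  4
 G  0  1  1  2  3  4
dp[6][5] = 4. One LCS (by backtracking along matches): AGCA.

4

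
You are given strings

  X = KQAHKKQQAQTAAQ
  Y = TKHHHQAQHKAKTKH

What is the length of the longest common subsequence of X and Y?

7

One common subsequence of length 7: K [1,2] → Q [2,6] → A [3,7] → H [4,9] → K [5,10] → K [6,12] → T [11,13]. Since dp[14][15] = 7, nothing longer is possible.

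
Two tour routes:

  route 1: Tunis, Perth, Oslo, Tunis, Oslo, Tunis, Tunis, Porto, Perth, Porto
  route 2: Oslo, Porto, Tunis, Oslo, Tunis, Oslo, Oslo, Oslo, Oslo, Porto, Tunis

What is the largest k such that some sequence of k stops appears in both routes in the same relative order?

Taking Tunis (route 1 #1, route 2 #3) → Oslo (route 1 #3, route 2 #4) → Tunis (route 1 #4, route 2 #5) → Oslo (route 1 #5, route 2 #9) → Tunis (route 1 #7, route 2 #11) gives a common subsequence of length 5, and the DP table's final entry dp[10][11] is also 5, so no common subsequence is longer.

5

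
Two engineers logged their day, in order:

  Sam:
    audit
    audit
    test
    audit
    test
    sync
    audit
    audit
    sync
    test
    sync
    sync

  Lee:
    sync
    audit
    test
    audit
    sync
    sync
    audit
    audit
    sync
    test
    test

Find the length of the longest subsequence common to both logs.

Match audit [2,2] → test [3,3] → audit [4,4] → sync [6,6] → audit [7,7] → audit [8,8] → sync [9,9] → test [10,11] — 8 tasks in the same relative order in both. The LCS DP gives dp[12][11] = 8, so this is optimal.

8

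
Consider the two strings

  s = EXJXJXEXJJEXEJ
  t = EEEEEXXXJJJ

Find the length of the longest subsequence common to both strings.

One common subsequence of length 7: E at s[1]=t[5]; then X at s[4]=t[6]; then X at s[6]=t[7]; then X at s[8]=t[8]; then J at s[9]=t[9]; then J at s[10]=t[10]; then J at s[14]=t[11]. The LCS DP gives dp[14][11] = 7, so this is optimal.

7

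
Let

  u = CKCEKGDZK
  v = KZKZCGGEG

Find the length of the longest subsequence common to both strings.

Let dp[i][j] be the LCS length of the first i characters of u and the first j characters of v. dp[i][j] = dp[i-1][j-1]+1 when the i-th and j-th characters match, else max(dp[i-1][j], dp[i][j-1]).
    ·  K  Z  K  Z  C  G  G  E  G
 ·  0  0  0  0  0  0  0  0  0  0
 C  0  0  0  0  0  1  1  1  1  1
 K  0  1  1  1  1  1  1  1  1  1
 C  0  1  1  1  1  2  2  2  2  2
 E  0  1  1  1  1  2  2  2  3  3
 K  0  1  1  2  2  2  2  2  3  3
 G  0  1  1  2  2  2  3  3  3  4
 D  0  1  1  2  2  2  3  3  3  4
 Z  0  1  2  2  3  3  3  3  3  4
 K  0  1  2  3  3  3  3  3  3  4
dp[9][9] = 4. One LCS (by backtracking along matches): KCEG.

4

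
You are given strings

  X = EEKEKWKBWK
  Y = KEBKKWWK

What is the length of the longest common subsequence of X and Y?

6

One common subsequence of length 6: E at X[1]=Y[2], then K at X[3]=Y[4], then K at X[5]=Y[5], then W at X[6]=Y[6], then W at X[9]=Y[7], then K at X[10]=Y[8]. dp[10][8] = 6 confirms this is the maximum.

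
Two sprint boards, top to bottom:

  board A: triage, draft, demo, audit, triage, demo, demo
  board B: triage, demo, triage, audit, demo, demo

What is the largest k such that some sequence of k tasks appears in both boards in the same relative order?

5

One common subsequence of length 5: triage [1,1], then demo [3,2], then audit [4,4], then demo [6,5], then demo [7,6]. Since dp[7][6] = 5, nothing longer is possible.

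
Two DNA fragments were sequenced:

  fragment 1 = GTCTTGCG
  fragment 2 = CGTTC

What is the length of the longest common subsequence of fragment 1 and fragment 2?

Let dp[i][j] be the LCS length of the first i bases of fragment 1 and the first j bases of fragment 2. dp[i][j] = dp[i-1][j-1]+1 when the i-th and j-th bases match, else max(dp[i-1][j], dp[i][j-1]).
    ·  C  G  T  T  C
 ·  0  0  0  0  0  0
 G  0  0  1  1  1  1
 T  0  0  1  2  2  2
 C  0  1  1  2  2  3
 T  0  1  1  2  3  3
 T  0  1  1  2  3  3
 G  0  1  2  2  3  3
 C  0  1  2  2  3  4
 G  0  1  2  2  3  4
dp[8][5] = 4. One LCS (by backtracking along matches): GTTC.

4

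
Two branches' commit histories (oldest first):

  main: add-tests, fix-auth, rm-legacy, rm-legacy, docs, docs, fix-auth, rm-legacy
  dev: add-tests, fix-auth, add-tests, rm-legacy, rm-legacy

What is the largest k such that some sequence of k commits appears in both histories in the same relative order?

4

One common subsequence of length 4: add-tests at main[1]=dev[1]; then fix-auth at main[2]=dev[2]; then rm-legacy at main[4]=dev[4]; then rm-legacy at main[8]=dev[5], and the DP table's final entry dp[8][5] is also 4, so no common subsequence is longer.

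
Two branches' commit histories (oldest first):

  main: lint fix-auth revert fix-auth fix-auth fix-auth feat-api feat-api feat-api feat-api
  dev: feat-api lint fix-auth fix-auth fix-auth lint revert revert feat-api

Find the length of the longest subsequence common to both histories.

5

Taking lint (main #1, dev #2), then fix-auth (main #2, dev #3), then fix-auth (main #4, dev #4), then fix-auth (main #5, dev #5), then feat-api (main #10, dev #9) gives a common subsequence of length 5. dp[10][9] = 5 confirms this is the maximum.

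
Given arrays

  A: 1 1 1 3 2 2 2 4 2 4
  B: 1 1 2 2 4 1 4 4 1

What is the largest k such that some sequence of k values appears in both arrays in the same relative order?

Match 1 (A #2, B #1); then 1 (A #3, B #2); then 2 (A #5, B #3); then 2 (A #6, B #4); then 4 (A #8, B #7); then 4 (A #10, B #8) — 6 values in the same relative order in both. Since dp[10][9] = 6, nothing longer is possible.

6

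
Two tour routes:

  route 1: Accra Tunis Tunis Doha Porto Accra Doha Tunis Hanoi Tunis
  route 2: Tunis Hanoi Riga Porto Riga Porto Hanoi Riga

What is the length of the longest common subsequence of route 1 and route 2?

3

One common subsequence of length 3: Tunis at route 1[2]=route 2[1]; then Porto at route 1[5]=route 2[6]; then Hanoi at route 1[9]=route 2[7], and the DP table's final entry dp[10][8] is also 3, so no common subsequence is longer.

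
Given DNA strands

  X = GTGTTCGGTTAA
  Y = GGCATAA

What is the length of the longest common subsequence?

Let dp[i][j] be the LCS length of the first i bases of X and the first j bases of Y. dp[i][j] = dp[i-1][j-1]+1 when the i-th and j-th bases match, else max(dp[i-1][j], dp[i][j-1]).
    ·  G  G  C  A  T  A  A
 ·  0  0  0  0  0  0  0  0
 G  0  1  1  1  1  1  1  1
 T  0  1  1  1  1  2  2  2
 G  0  1  2  2  2  2  2  2
 T  0  1  2  2  2  3  3  3
 T  0  1  2  2  2  3  3  3
 C  0  1  2  3  3  3  3  3
 G  0  1  2  3  3  3  3  3
 G  0  1  2  3  3  3  3  3
 T  0  1  2  3  3  4  4  4
 T  0  1  2  3  3  4  4  4
 A  0  1  2  3  4  4  5  5
 A  0  1  2  3  4  4  5  6
dp[12][7] = 6. One LCS (by backtracking along matches): GGCTAA.

6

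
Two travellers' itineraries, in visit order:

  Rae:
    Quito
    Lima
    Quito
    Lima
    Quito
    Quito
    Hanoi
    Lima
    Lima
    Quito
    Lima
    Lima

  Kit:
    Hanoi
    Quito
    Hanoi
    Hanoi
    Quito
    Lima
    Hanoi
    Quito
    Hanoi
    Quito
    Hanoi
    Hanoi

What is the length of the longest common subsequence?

6

Pick Quito [1,2], then Quito [3,5], then Lima [4,6], then Quito [5,8], then Quito [6,10], then Hanoi [7,12]; all 6 stops appear in both, in order. dp[12][12] = 6 confirms this is the maximum.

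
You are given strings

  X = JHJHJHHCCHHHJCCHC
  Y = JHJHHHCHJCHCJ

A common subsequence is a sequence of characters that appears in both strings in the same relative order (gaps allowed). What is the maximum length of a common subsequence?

One common subsequence of length 12: J (X #1, Y #1) → H (X #2, Y #2) → J (X #3, Y #3) → H (X #4, Y #4) → H (X #6, Y #5) → H (X #7, Y #6) → C (X #9, Y #7) → H (X #12, Y #8) → J (X #13, Y #9) → C (X #15, Y #10) → H (X #16, Y #11) → C (X #17, Y #12). dp[17][13] = 12 confirms this is the maximum.

12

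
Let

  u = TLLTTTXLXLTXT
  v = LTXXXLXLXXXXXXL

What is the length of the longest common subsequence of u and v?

7

One common subsequence of length 7: L at u[3]=v[1] → T at u[4]=v[2] → X at u[7]=v[5] → L at u[8]=v[6] → X at u[9]=v[7] → L at u[10]=v[8] → X at u[12]=v[14], and the DP table's final entry dp[13][15] is also 7, so no common subsequence is longer.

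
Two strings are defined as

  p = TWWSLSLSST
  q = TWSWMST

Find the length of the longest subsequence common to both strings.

One common subsequence of length 5: T at p[1]=q[1]; then W at p[2]=q[2]; then W at p[3]=q[4]; then S at p[9]=q[6]; then T at p[10]=q[7], and the DP table's final entry dp[10][7] is also 5, so no common subsequence is longer.

5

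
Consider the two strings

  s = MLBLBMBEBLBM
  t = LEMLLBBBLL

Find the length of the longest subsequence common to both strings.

Let dp[i][j] be the LCS length of the first i characters of s and the first j characters of t. dp[i][j] = dp[i-1][j-1]+1 when the i-th and j-th characters match, else max(dp[i-1][j], dp[i][j-1]).
    ·  L  E  M  L  L  B  B  B  L  L
 ·  0  0  0  0  0  0  0  0  0  0  0
 M  0  0  0  1  1  1  1  1  1  1  1
 L  0  1  1  1  2  2  2  2  2  2  2
 B  0  1  1  1  2  2  3  3  3  3  3
 L  0  1  1  1  2  3  3  3  3  4  4
 B  0  1  1  1  2  3  4  4  4  4  4
 M  0  1  1  2  2  3  4  4  4  4  4
 B  0  1  1  2  2  3  4  5  5  5  5
 E  0  1  2  2  2  3  4  5  5  5  5
 B  0  1  2  2  2  3  4  5  6  6  6
 L  0  1  2  2  3  3  4  5  6  7  7
 B  0  1  2  2  3  3  4  5  6  7  7
 M  0  1  2  3  3  3  4  5  6  7  7
dp[12][10] = 7. One LCS (by backtracking along matches): MLLBBBL.

7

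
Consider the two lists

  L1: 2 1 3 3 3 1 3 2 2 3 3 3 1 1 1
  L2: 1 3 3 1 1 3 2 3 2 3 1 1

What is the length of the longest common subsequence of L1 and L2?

10

Pick 1 (L1 #2, L2 #1), then 3 (L1 #3, L2 #2), then 3 (L1 #4, L2 #3), then 1 (L1 #6, L2 #5), then 3 (L1 #7, L2 #6), then 2 (L1 #8, L2 #7), then 2 (L1 #9, L2 #9), then 3 (L1 #12, L2 #10), then 1 (L1 #14, L2 #11), then 1 (L1 #15, L2 #12); all 10 values appear in both, in order. dp[15][12] = 10 confirms this is the maximum.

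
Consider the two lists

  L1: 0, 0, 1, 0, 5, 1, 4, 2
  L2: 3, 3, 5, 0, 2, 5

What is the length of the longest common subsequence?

2

Let dp[i][j] be the LCS length of the first i values of L1 and the first j values of L2. dp[i][j] = dp[i-1][j-1]+1 when the i-th and j-th values match, else max(dp[i-1][j], dp[i][j-1]).
    ·  3  3  5  0  2  5
 ·  0  0  0  0  0  0  0
 0  0  0  0  0  1  1  1
 0  0  0  0  0  1  1  1
 1  0  0  0  0  1  1  1
 0  0  0  0  0  1  1  1
 5  0  0  0  1  1  1  2
 1  0  0  0  1  1  1  2
 4  0  0  0  1  1  1  2
 2  0  0  0  1  1  2  2
dp[8][6] = 2. One LCS (by backtracking along matches): 0, 5.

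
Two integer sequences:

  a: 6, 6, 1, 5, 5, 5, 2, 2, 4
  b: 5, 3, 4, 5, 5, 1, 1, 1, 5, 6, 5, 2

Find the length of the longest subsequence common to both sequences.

4

Taking 1 [3,8], then 5 [4,9], then 5 [6,11], then 2 [8,12] gives a common subsequence of length 4. The LCS DP gives dp[9][12] = 4, so this is optimal.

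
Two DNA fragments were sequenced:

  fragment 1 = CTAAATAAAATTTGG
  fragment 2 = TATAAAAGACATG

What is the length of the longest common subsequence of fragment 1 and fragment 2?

10

Pick T at fragment 1[2]=fragment 2[1], then A at fragment 1[3]=fragment 2[2], then A at fragment 1[4]=fragment 2[4], then A at fragment 1[5]=fragment 2[5], then A at fragment 1[7]=fragment 2[6], then A at fragment 1[8]=fragment 2[7], then A at fragment 1[9]=fragment 2[9], then A at fragment 1[10]=fragment 2[11], then T at fragment 1[13]=fragment 2[12], then G at fragment 1[15]=fragment 2[13]; all 10 bases appear in both, in order. dp[15][13] = 10 confirms this is the maximum.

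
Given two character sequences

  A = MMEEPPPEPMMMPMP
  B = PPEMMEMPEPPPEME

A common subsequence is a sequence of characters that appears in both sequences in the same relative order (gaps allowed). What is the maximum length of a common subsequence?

Match M (A #1, B #4); then M (A #2, B #5); then E (A #3, B #6); then E (A #4, B #9); then P (A #5, B #10); then P (A #6, B #11); then P (A #7, B #12); then E (A #8, B #13); then M (A #10, B #14) — 9 characters in the same relative order in both. Since dp[15][15] = 9, nothing longer is possible.

9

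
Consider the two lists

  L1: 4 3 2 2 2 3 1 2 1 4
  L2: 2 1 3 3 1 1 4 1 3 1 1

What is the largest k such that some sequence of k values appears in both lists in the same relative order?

Let dp[i][j] be the LCS length of the first i values of L1 and the first j values of L2. dp[i][j] = dp[i-1][j-1]+1 when the i-th and j-th values match, else max(dp[i-1][j], dp[i][j-1]).
    ·  2  1  3  3  1  1  4  1  3  1  1
 ·  0  0  0  0  0  0  0  0  0  0  0  0
 4  0  0  0  0  0  0  0  1  1  1  1  1
 3  0  0  0  1  1  1  1  1  1  2  2  2
 2  0  1  1  1  1  1  1  1  1  2  2  2
 2  0  1  1  1  1  1  1  1  1  2  2  2
 2  0  1  1  1  1  1  1  1  1  2  2  2
 3  0  1  1  2  2  2  2  2  2  2  2  2
 1  0  1  2  2  2  3  3  3  3  3  3  3
 2  0  1  2  2  2  3  3  3  3  3  3  3
 1  0  1  2  2  2  3  4  4  4  4  4  4
 4  0  1  2  2  2  3  4  5  5  5  5  5
dp[10][11] = 5. One LCS (by backtracking along matches): 3, 3, 1, 1, 4.

5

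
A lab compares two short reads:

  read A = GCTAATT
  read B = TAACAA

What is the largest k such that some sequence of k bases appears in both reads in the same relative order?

3

One common subsequence of length 3: C (read A #2, read B #4) → A (read A #4, read B #5) → A (read A #5, read B #6). dp[7][6] = 3 confirms this is the maximum.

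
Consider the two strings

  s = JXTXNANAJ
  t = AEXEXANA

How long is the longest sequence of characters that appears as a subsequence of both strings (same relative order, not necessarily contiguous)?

Let dp[i][j] be the LCS length of the first i characters of s and the first j characters of t. dp[i][j] = dp[i-1][j-1]+1 when the i-th and j-th characters match, else max(dp[i-1][j], dp[i][j-1]).
    ·  A  E  X  E  X  A  N  A
 ·  0  0  0  0  0  0  0  0  0
 J  0  0  0  0  0  0  0  0  0
 X  0  0  0  1  1  1  1  1  1
 T  0  0  0  1  1  1  1  1  1
 X  0  0  0  1  1  2  2  2  2
 N  0  0  0  1  1  2  2  3  3
 A  0  1  1  1  1  2  3  3  4
 N  0  1  1  1  1  2  3  4  4
 A  0  1  1  1  1  2  3  4  5
 J  0  1  1  1  1  2  3  4  5
dp[9][8] = 5. One LCS (by backtracking along matches): XXANA.

5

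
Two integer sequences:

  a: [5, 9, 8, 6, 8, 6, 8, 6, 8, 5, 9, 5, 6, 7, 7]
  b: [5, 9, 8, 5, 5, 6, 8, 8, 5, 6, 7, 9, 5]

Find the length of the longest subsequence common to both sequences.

9

Pick 5 (a #1, b #1), then 9 (a #2, b #2), then 8 (a #3, b #3), then 6 (a #4, b #6), then 8 (a #5, b #7), then 8 (a #7, b #8), then 6 (a #8, b #10), then 9 (a #11, b #12), then 5 (a #12, b #13); all 9 values appear in both, in order. dp[15][13] = 9 confirms this is the maximum.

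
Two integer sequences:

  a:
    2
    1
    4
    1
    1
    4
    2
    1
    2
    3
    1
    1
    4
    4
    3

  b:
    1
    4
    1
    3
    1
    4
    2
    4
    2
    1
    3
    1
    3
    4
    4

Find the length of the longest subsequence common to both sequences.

Pick 1 at a[2]=b[1] → 4 at a[3]=b[2] → 1 at a[4]=b[3] → 1 at a[5]=b[5] → 4 at a[6]=b[8] → 2 at a[7]=b[9] → 1 at a[8]=b[10] → 3 at a[10]=b[11] → 1 at a[11]=b[12] → 4 at a[13]=b[14] → 4 at a[14]=b[15]; all 11 values appear in both, in order. dp[15][15] = 11 confirms this is the maximum.

11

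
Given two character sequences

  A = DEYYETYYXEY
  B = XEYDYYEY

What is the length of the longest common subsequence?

One common subsequence of length 6: E (A #2, B #2); then Y (A #3, B #3); then Y (A #7, B #5); then Y (A #8, B #6); then E (A #10, B #7); then Y (A #11, B #8). dp[11][8] = 6 confirms this is the maximum.

6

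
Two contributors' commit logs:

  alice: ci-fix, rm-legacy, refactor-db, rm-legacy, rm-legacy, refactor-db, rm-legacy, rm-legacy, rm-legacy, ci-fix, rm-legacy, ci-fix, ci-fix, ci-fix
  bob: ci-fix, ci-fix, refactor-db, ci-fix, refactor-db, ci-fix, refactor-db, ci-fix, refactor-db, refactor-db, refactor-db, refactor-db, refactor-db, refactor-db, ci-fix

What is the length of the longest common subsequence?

Pick ci-fix [1,2], then refactor-db [3,3], then refactor-db [6,5], then ci-fix [10,6], then ci-fix [12,8], then ci-fix [14,15]; all 6 commits appear in both, in order. The LCS DP gives dp[14][15] = 6, so this is optimal.

6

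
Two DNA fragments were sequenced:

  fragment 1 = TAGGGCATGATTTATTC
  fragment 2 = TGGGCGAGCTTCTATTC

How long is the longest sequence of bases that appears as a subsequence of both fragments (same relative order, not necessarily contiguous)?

Match T at fragment 1[1]=fragment 2[1], G at fragment 1[3]=fragment 2[2], G at fragment 1[4]=fragment 2[3], G at fragment 1[5]=fragment 2[4], C at fragment 1[6]=fragment 2[5], A at fragment 1[7]=fragment 2[7], G at fragment 1[9]=fragment 2[8], T at fragment 1[11]=fragment 2[10], T at fragment 1[12]=fragment 2[11], T at fragment 1[13]=fragment 2[13], A at fragment 1[14]=fragment 2[14], T at fragment 1[15]=fragment 2[15], T at fragment 1[16]=fragment 2[16], C at fragment 1[17]=fragment 2[17] — 14 bases in the same relative order in both. dp[17][17] = 14 confirms this is the maximum.

14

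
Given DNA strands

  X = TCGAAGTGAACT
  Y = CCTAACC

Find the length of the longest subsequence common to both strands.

5

Let dp[i][j] be the LCS length of the first i bases of X and the first j bases of Y. dp[i][j] = dp[i-1][j-1]+1 when the i-th and j-th bases match, else max(dp[i-1][j], dp[i][j-1]).
    ·  C  C  T  A  A  C  C
 ·  0  0  0  0  0  0  0  0
 T  0  0  0  1  1  1  1  1
 C  0  1  1  1  1  1  2  2
 G  0  1  1  1  1  1  2  2
 A  0  1  1  1  2  2  2  2
 A  0  1  1  1  2  3  3  3
 G  0  1  1  1  2  3  3  3
 T  0  1  1  2  2  3  3  3
 G  0  1  1  2  2  3  3  3
 A  0  1  1  2  3  3  3  3
 A  0  1  1  2  3  4  4  4
 C  0  1  2  2  3  4  5  5
 T  0  1  2  3  3  4  5  5
dp[12][7] = 5. One LCS (by backtracking along matches): CTAAC.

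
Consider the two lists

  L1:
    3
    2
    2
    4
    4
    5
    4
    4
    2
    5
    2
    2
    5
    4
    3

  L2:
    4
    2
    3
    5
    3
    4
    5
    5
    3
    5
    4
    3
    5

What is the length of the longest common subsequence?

7

One common subsequence of length 7: 3 at L1[1]=L2[5]; then 4 at L1[5]=L2[6]; then 5 at L1[6]=L2[7]; then 5 at L1[10]=L2[8]; then 5 at L1[13]=L2[10]; then 4 at L1[14]=L2[11]; then 3 at L1[15]=L2[12]. Since dp[15][13] = 7, nothing longer is possible.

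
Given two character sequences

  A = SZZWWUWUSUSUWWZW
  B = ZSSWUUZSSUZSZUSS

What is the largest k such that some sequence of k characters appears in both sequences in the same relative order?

Match S at A[1]=B[3] → W at A[5]=B[4] → U at A[6]=B[5] → U at A[8]=B[6] → S at A[9]=B[9] → U at A[10]=B[10] → S at A[11]=B[12] → U at A[12]=B[14] — 8 characters in the same relative order in both. Since dp[16][16] = 8, nothing longer is possible.

8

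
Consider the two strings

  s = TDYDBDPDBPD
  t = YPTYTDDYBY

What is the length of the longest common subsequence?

5

Let dp[i][j] be the LCS length of the first i characters of s and the first j characters of t. dp[i][j] = dp[i-1][j-1]+1 when the i-th and j-th characters match, else max(dp[i-1][j], dp[i][j-1]).
    ·  Y  P  T  Y  T  D  D  Y  B  Y
 ·  0  0  0  0  0  0  0  0  0  0  0
 T  0  0  0  1  1  1  1  1  1  1  1
 D  0  0  0  1  1  1  2  2  2  2  2
 Y  0  1  1  1  2  2  2  2  3  3  3
 D  0  1  1  1  2  2  3  3  3  3  3
 B  0  1  1  1  2  2  3  3  3  4  4
 D  0  1  1  1  2  2  3  4  4  4  4
 P  0  1  2  2  2  2  3  4  4  4  4
 D  0  1  2  2  2  2  3  4  4  4  4
 B  0  1  2  2  2  2  3  4  4  5  5
 P  0  1  2  2  2  2  3  4  4  5  5
 D  0  1  2  2  2  2  3  4  4  5  5
dp[11][10] = 5. One LCS (by backtracking along matches): TYDDB.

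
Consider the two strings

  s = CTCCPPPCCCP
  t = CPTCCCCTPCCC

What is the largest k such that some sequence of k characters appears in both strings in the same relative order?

8

Pick C at s[1]=t[1], T at s[2]=t[3], C at s[3]=t[6], C at s[4]=t[7], P at s[7]=t[9], C at s[8]=t[10], C at s[9]=t[11], C at s[10]=t[12]; all 8 characters appear in both, in order. Since dp[11][12] = 8, nothing longer is possible.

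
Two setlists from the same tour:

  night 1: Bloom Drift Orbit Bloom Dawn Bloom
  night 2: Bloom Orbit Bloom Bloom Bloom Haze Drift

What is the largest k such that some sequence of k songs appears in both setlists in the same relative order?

Pick Bloom at night 1[1]=night 2[1]; then Orbit at night 1[3]=night 2[2]; then Bloom at night 1[4]=night 2[4]; then Bloom at night 1[6]=night 2[5]; all 4 songs appear in both, in order. Since dp[6][7] = 4, nothing longer is possible.

4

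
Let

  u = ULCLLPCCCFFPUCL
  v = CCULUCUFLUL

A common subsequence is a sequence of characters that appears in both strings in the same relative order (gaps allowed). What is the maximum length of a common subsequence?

6

One common subsequence of length 6: U [1,3], L [2,4], C [3,6], L [5,9], U [13,10], L [15,11]. The LCS DP gives dp[15][11] = 6, so this is optimal.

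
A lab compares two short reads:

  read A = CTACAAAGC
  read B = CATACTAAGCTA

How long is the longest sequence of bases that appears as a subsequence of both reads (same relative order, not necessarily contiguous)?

One common subsequence of length 8: C (read A #1, read B #1); then T (read A #2, read B #3); then A (read A #3, read B #4); then C (read A #4, read B #5); then A (read A #6, read B #7); then A (read A #7, read B #8); then G (read A #8, read B #9); then C (read A #9, read B #10), and the DP table's final entry dp[9][12] is also 8, so no common subsequence is longer.

8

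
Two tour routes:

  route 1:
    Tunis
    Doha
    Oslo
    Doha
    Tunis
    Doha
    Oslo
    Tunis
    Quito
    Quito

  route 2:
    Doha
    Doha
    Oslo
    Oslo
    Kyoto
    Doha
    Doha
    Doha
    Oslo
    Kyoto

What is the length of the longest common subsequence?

5

Pick Doha [2,2]; then Oslo [3,4]; then Doha [4,7]; then Doha [6,8]; then Oslo [7,9]; all 5 stops appear in both, in order. Since dp[10][10] = 5, nothing longer is possible.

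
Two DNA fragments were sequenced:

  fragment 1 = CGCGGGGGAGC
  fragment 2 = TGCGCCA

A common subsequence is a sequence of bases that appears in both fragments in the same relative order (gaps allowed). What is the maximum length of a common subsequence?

4

Taking C at fragment 1[1]=fragment 2[3], then G at fragment 1[2]=fragment 2[4], then C at fragment 1[3]=fragment 2[6], then A at fragment 1[9]=fragment 2[7] gives a common subsequence of length 4. dp[11][7] = 4 confirms this is the maximum.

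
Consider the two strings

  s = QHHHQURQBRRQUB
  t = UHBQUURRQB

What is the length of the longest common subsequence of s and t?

7

Let dp[i][j] be the LCS length of the first i characters of s and the first j characters of t. dp[i][j] = dp[i-1][j-1]+1 when the i-th and j-th characters match, else max(dp[i-1][j], dp[i][j-1]).
    ·  U  H  B  Q  U  U  R  R  Q  B
 ·  0  0  0  0  0  0  0  0  0  0  0
 Q  0  0  0  0  1  1  1  1  1  1  1
 H  0  0  1  1  1  1  1  1  1  1  1
 H  0  0  1  1  1  1  1  1  1  1  1
 H  0  0  1  1  1  1  1  1  1  1  1
 Q  0  0  1  1  2  2  2  2  2  2  2
 U  0  1  1  1  2  3  3  3  3  3  3
 R  0  1  1  1  2  3  3  4  4  4  4
 Q  0  1  1  1  2  3  3  4  4  5  5
 B  0  1  1  2  2  3  3  4  4  5  6
 R  0  1  1  2  2  3  3  4  5  5  6
 R  0  1  1  2  2  3  3  4  5  5  6
 Q  0  1  1  2  3  3  3  4  5  6  6
 U  0  1  1  2  3  4  4  4  5  6  6
 B  0  1  1  2  3  4  4  4  5  6  7
dp[14][10] = 7. One LCS (by backtracking along matches): HQURRQB.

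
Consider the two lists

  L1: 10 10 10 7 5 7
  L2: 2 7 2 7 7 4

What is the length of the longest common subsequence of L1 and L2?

2

One common subsequence of length 2: 7 (L1 #4, L2 #4), then 7 (L1 #6, L2 #5), and the DP table's final entry dp[6][6] is also 2, so no common subsequence is longer.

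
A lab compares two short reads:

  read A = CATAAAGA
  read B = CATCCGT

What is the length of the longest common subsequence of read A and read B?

Taking C at read A[1]=read B[1]; then A at read A[2]=read B[2]; then T at read A[3]=read B[3]; then G at read A[7]=read B[6] gives a common subsequence of length 4. dp[8][7] = 4 confirms this is the maximum.

4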